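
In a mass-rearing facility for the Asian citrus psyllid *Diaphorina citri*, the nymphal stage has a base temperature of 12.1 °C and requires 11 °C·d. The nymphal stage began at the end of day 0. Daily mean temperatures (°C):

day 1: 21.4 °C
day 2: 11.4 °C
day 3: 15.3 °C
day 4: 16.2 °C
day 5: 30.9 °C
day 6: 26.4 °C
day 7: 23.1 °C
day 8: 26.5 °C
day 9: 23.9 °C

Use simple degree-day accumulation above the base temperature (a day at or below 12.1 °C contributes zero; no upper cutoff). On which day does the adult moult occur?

day 3

Daily DD above 12.1 °C: 9.3, 0.0, 3.2, 4.1, 18.8, 14.3, 11.0, 14.4, 11.8.
Cumulative: 9.3, 9.3, 12.5, 16.6, 35.4, 49.7, 60.7, 75.1, 86.9.
The total first reaches 11 DD on day 3.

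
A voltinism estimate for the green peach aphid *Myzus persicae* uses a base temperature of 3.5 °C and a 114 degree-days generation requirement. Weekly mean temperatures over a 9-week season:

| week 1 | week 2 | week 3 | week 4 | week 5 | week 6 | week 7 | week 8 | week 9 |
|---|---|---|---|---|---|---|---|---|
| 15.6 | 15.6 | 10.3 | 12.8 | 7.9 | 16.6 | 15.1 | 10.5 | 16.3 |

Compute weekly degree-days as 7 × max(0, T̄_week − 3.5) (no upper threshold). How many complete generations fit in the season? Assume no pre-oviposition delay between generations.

Weekly DD (7 × max(0, T̄ − 3.5)): 84.7, 84.7, 47.6, 65.1, 30.8, 91.7, 81.2, 49.0, 89.6.
Season total = 624.4 DD.
Complete generations = ⌊624.4 / 114⌋ = 5.

5 generations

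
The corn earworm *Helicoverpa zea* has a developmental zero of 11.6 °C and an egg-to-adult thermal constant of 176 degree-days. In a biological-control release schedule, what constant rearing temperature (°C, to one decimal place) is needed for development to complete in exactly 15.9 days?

22.7 °C

Required daily accumulation = 176 / 15.9 = 11.069 DD/day.
T = T_base + 11.069 = 11.6 + 11.069 = 22.669 ≈ 22.7 °C.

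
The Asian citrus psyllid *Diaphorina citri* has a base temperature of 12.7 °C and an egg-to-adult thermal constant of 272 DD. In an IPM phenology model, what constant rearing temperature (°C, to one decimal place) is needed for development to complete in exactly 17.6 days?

Required daily accumulation = 272 / 17.6 = 15.455 DD/day.
T = T_base + 15.455 = 12.7 + 15.455 = 28.155 ≈ 28.2 °C.

28.2 °C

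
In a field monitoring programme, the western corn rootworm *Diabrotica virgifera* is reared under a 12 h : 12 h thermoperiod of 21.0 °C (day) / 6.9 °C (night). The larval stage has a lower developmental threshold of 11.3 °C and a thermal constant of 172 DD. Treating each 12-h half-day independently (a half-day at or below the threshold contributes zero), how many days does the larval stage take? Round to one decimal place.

Day half: max(0, 21.0 − 11.3) × 0.5 = 9.7 × 0.5 = 4.85 DD.
Night half: max(0, 6.9 − 11.3) × 0.5 = 0.0 × 0.5 = 0.00 DD.
Per 24 h: 4.85 DD/day.
Duration = 172 / 4.85 = 35.464 ≈ 35.5 days.

35.5 days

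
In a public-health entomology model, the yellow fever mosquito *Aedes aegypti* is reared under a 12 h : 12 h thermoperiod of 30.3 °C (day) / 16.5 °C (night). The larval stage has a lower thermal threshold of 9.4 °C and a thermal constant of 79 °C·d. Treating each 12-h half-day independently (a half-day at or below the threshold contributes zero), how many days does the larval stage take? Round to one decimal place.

Day half: max(0, 30.3 − 9.4) × 0.5 = 20.9 × 0.5 = 10.45 DD.
Night half: max(0, 16.5 − 9.4) × 0.5 = 7.1 × 0.5 = 3.55 DD.
Per 24 h: 14.00 DD/day.
Duration = 79 / 14.00 = 5.643 ≈ 5.6 days.

5.6 days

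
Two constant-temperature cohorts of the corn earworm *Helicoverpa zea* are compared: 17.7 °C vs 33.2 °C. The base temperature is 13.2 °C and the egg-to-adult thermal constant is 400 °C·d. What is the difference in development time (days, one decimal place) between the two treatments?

At 17.7 °C: 400 / (17.7 − 13.2) = 400 / 4.5 = 88.889 d.
At 33.2 °C: 400 / (33.2 − 13.2) = 400 / 20.0 = 20.000 d.
Difference = |88.889 − 20.000| = 68.889 ≈ 68.9 days.

68.9 days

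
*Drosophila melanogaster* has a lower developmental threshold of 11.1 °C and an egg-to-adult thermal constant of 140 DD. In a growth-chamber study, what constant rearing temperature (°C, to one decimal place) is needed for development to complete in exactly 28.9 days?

Required daily accumulation = 140 / 28.9 = 4.844 DD/day.
T = T_base + 4.844 = 11.1 + 4.844 = 15.944 ≈ 15.9 °C.

15.9 °C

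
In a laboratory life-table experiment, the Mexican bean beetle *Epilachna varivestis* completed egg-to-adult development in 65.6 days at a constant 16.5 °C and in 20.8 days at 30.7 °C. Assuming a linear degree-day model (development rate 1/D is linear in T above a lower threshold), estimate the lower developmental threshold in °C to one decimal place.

9.9 °C

Equal thermal constants: D₁(T₁ − T_b) = D₂(T₂ − T_b).
65.6·(16.5 − T_b) = 20.8·(30.7 − T_b)
T_b = (65.6·16.5 − 20.8·30.7) / (65.6 − 20.8) = 443.84 / 44.8 = 9.907 °C ≈ 9.9 °C.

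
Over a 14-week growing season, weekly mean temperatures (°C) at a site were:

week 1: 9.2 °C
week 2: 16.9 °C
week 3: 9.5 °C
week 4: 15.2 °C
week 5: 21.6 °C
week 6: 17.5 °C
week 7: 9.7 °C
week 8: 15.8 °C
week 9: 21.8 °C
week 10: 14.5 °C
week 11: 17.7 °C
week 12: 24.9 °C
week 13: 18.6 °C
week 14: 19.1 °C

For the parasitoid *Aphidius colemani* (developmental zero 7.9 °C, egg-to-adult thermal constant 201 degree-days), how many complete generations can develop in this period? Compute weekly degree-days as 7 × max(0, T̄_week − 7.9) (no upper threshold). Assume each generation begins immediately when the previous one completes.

Weekly DD (7 × max(0, T̄ − 7.9)): 9.1, 63.0, 11.2, 51.1, 95.9, 67.2, 12.6, 55.3, 97.3, 46.2, 68.6, 119.0, 74.9, 78.4.
Season total = 849.8 DD.
Complete generations = ⌊849.8 / 201⌋ = 4.

4 generations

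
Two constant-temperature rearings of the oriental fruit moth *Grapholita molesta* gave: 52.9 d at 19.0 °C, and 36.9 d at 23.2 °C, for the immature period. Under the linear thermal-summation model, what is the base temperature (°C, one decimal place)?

9.3 °C

Equal thermal constants: D₁(T₁ − T_b) = D₂(T₂ − T_b).
52.9·(19.0 − T_b) = 36.9·(23.2 − T_b)
T_b = (52.9·19.0 − 36.9·23.2) / (52.9 − 36.9) = 149.02 / 16.0 = 9.314 °C ≈ 9.3 °C.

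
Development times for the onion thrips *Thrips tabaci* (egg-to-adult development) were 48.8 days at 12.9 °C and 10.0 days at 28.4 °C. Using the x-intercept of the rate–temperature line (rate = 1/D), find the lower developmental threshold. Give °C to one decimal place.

8.9 °C

Equal thermal constants: D₁(T₁ − T_b) = D₂(T₂ − T_b).
48.8·(12.9 − T_b) = 10.0·(28.4 − T_b)
T_b = (48.8·12.9 − 10.0·28.4) / (48.8 − 10.0) = 345.52 / 38.8 = 8.905 °C ≈ 8.9 °C.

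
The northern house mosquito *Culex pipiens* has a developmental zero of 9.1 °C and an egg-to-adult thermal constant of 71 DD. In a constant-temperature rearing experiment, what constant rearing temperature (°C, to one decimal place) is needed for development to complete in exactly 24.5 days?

12.0 °C

Required daily accumulation = 71 / 24.5 = 2.898 DD/day.
T = T_base + 2.898 = 9.1 + 2.898 = 11.998 ≈ 12.0 °C.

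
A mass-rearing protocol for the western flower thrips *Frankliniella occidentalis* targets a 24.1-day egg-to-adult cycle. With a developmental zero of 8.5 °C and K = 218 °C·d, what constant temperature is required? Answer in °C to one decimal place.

17.5 °C

Required daily accumulation = 218 / 24.1 = 9.046 DD/day.
T = T_base + 9.046 = 8.5 + 9.046 = 17.546 ≈ 17.5 °C.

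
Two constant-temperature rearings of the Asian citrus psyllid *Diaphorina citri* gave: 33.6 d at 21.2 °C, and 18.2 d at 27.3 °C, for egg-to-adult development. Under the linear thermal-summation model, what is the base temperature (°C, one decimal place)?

14.0 °C

Linear rate model ⇒ the product D·(T − T_b) is constant across temperatures.
33.6·(21.2 − T_b) = 18.2·(27.3 − T_b)
T_b = (33.6·21.2 − 18.2·27.3) / (33.6 − 18.2) = 215.46 / 15.4 = 13.991 °C ≈ 14.0 °C.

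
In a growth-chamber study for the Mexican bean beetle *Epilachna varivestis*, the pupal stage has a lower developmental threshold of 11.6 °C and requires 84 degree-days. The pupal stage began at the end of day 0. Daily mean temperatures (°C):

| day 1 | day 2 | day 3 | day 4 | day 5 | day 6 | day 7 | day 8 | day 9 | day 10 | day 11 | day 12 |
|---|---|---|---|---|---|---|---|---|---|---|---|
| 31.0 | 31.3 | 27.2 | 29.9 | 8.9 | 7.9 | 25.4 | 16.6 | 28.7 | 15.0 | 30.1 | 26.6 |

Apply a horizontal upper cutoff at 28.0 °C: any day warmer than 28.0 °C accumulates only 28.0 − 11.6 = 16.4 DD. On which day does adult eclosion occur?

day 9

Daily DD above 11.6 °C (capped at 16.4): 16.4, 16.4, 15.6, 16.4, 0.0, 0.0, 13.8, 5.0, 16.4, 3.4, 16.4, 15.0.
Cumulative: 16.4, 32.8, 48.4, 64.8, 64.8, 64.8, 78.6, 83.6, 100.0, 103.4, 119.8, 134.8.
The total first reaches 84 DD on day 9.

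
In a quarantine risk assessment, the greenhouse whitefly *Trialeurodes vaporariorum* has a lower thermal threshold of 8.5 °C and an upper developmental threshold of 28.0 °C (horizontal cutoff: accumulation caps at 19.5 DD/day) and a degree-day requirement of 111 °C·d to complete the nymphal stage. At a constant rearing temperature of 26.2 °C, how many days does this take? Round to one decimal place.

6.3 days

Daily accumulation = 26.2 − 8.5 = 17.7 DD/day.
Duration = 111 / 17.7 = 6.271 ≈ 6.3 days.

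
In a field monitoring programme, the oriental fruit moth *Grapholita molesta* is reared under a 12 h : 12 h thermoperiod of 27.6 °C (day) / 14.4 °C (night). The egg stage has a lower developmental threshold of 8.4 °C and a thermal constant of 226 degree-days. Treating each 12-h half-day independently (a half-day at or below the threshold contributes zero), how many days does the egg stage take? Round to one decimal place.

17.9 days

Day half: max(0, 27.6 − 8.4) × 0.5 = 19.2 × 0.5 = 9.60 DD.
Night half: max(0, 14.4 − 8.4) × 0.5 = 6.0 × 0.5 = 3.00 DD.
Per 24 h: 12.60 DD/day.
Duration = 226 / 12.60 = 17.937 ≈ 17.9 days.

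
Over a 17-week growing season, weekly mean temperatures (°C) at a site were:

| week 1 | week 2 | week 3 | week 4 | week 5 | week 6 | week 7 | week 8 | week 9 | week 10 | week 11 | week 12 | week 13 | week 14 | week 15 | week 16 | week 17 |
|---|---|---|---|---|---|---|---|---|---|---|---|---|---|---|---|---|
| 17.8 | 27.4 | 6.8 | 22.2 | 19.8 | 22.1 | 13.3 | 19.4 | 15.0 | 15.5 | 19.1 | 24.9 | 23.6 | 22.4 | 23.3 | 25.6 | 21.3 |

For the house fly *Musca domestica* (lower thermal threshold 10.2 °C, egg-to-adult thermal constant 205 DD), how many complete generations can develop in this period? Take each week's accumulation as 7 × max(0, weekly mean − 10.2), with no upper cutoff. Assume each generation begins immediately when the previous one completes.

5 generations

Weekly DD (7 × max(0, T̄ − 10.2)): 53.2, 120.4, 0.0, 84.0, 67.2, 83.3, 21.7, 64.4, 33.6, 37.1, 62.3, 102.9, 93.8, 85.4, 91.7, 107.8, 77.7.
Season total = 1186.5 DD.
Complete generations = ⌊1186.5 / 205⌋ = 5.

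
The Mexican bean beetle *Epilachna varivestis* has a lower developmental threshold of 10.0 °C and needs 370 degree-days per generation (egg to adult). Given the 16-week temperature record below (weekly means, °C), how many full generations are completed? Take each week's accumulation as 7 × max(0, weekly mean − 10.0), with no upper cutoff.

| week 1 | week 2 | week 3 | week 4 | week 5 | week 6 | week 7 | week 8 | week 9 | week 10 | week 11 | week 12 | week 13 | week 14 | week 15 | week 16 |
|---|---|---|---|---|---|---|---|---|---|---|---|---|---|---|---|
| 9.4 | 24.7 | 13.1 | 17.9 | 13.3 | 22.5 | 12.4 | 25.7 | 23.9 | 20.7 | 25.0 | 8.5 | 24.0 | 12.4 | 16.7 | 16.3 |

Weekly DD (7 × max(0, T̄ − 10.0)): 0.0, 102.9, 21.7, 55.3, 23.1, 87.5, 16.8, 109.9, 97.3, 74.9, 105.0, 0.0, 98.0, 16.8, 46.9, 44.1.
Season total = 900.2 DD.
Complete generations = ⌊900.2 / 370⌋ = 2.

2 generations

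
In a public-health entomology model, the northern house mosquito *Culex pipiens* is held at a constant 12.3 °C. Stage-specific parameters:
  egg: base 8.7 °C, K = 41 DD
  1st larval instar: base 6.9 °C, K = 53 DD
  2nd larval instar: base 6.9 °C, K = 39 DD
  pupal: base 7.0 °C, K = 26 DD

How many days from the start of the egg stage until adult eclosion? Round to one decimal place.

33.3 days

egg: 41 / (12.3 − 8.7) = 41 / 3.6 = 11.389 d.
1st larval instar: 53 / (12.3 − 6.9) = 53 / 5.4 = 9.815 d.
2nd larval instar: 39 / (12.3 − 6.9) = 39 / 5.4 = 7.222 d.
pupal: 26 / (12.3 − 7.0) = 26 / 5.3 = 4.906 d.
Sum = 33.332 ≈ 33.3 days.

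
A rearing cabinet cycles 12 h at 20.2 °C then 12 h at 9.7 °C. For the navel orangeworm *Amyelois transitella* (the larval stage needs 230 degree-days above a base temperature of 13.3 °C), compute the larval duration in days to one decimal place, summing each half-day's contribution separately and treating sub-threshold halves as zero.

Day half: max(0, 20.2 − 13.3) × 0.5 = 6.9 × 0.5 = 3.45 DD.
Night half: max(0, 9.7 − 13.3) × 0.5 = 0.0 × 0.5 = 0.00 DD.
Per 24 h: 3.45 DD/day.
Duration = 230 / 3.45 = 66.667 ≈ 66.7 days.

66.7 days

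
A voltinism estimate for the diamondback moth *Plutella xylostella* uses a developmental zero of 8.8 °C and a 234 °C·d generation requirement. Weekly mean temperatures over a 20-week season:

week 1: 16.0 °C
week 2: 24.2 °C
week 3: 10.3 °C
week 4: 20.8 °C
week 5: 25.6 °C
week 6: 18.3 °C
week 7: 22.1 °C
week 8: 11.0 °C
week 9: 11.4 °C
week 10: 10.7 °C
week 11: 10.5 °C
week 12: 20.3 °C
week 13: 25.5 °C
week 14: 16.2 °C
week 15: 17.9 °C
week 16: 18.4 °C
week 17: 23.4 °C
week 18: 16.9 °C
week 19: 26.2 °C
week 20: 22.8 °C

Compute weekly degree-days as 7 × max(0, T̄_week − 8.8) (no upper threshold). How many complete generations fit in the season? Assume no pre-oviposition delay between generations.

Weekly DD (7 × max(0, T̄ − 8.8)): 50.4, 107.8, 10.5, 84.0, 117.6, 66.5, 93.1, 15.4, 18.2, 13.3, 11.9, 80.5, 116.9, 51.8, 63.7, 67.2, 102.2, 56.7, 121.8, 98.0.
Season total = 1347.5 DD.
Complete generations = ⌊1347.5 / 234⌋ = 5.

5 generations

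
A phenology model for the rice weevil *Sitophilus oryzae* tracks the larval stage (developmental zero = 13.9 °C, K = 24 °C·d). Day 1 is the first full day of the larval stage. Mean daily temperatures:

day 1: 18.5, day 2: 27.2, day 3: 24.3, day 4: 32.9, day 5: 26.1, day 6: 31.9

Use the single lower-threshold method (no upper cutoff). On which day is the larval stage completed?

Daily DD above 13.9 °C: 4.6, 13.3, 10.4, 19.0, 12.2, 18.0.
Cumulative: 4.6, 17.9, 28.3, 47.3, 59.5, 77.5.
The total first reaches 24 DD on day 3.

day 3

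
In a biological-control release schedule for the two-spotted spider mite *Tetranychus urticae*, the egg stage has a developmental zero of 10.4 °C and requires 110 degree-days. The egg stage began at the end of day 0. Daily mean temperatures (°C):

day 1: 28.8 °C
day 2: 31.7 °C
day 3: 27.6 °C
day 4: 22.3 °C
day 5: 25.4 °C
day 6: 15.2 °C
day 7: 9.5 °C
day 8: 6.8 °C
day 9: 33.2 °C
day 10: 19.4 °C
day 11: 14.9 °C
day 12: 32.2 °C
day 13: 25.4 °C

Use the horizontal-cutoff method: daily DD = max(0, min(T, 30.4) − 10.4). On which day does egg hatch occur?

Daily DD above 10.4 °C (capped at 20.0): 18.4, 20.0, 17.2, 11.9, 15.0, 4.8, 0.0, 0.0, 20.0, 9.0, 4.5, 20.0, 15.0.
Cumulative: 18.4, 38.4, 55.6, 67.5, 82.5, 87.3, 87.3, 87.3, 107.3, 116.3, 120.8, 140.8, 155.8.
The total first reaches 110 DD on day 10.

day 10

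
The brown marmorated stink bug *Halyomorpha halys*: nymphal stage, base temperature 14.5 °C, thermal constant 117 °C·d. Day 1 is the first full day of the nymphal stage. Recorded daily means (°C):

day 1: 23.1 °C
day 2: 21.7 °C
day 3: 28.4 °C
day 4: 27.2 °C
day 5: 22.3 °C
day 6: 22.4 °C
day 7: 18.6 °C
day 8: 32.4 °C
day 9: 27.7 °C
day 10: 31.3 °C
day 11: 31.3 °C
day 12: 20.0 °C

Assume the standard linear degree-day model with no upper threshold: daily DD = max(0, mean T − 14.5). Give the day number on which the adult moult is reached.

Daily DD above 14.5 °C: 8.6, 7.2, 13.9, 12.7, 7.8, 7.9, 4.1, 17.9, 13.2, 16.8, 16.8, 5.5.
Cumulative: 8.6, 15.8, 29.7, 42.4, 50.2, 58.1, 62.2, 80.1, 93.3, 110.1, 126.9, 132.4.
The total first reaches 117 DD on day 11.

day 11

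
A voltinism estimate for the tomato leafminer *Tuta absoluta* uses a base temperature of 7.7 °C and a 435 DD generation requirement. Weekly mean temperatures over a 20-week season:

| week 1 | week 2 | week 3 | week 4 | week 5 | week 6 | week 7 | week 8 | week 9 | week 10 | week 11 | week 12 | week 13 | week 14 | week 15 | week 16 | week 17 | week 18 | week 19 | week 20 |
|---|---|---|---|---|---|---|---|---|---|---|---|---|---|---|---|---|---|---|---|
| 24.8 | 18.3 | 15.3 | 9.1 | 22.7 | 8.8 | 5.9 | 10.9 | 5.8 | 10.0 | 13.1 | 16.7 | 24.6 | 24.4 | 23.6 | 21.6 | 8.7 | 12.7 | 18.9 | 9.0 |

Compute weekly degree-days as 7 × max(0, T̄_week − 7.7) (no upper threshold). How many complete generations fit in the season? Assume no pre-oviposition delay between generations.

2 generations

Weekly DD (7 × max(0, T̄ − 7.7)): 119.7, 74.2, 53.2, 9.8, 105.0, 7.7, 0.0, 22.4, 0.0, 16.1, 37.8, 63.0, 118.3, 116.9, 111.3, 97.3, 7.0, 35.0, 78.4, 9.1.
Season total = 1082.2 DD.
Complete generations = ⌊1082.2 / 435⌋ = 2.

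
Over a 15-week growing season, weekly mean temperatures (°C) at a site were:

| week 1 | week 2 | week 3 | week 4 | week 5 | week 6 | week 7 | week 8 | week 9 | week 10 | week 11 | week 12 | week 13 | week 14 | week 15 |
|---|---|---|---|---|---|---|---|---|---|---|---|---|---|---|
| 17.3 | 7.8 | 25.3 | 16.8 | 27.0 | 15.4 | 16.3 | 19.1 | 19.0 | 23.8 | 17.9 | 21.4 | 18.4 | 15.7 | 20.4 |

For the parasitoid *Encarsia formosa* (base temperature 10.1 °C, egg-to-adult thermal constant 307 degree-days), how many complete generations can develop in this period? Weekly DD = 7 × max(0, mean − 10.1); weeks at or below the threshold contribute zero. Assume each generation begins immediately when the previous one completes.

3 generations

Weekly DD (7 × max(0, T̄ − 10.1)): 50.4, 0.0, 106.4, 46.9, 118.3, 37.1, 43.4, 63.0, 62.3, 95.9, 54.6, 79.1, 58.1, 39.2, 72.1.
Season total = 926.8 DD.
Complete generations = ⌊926.8 / 307⌋ = 3.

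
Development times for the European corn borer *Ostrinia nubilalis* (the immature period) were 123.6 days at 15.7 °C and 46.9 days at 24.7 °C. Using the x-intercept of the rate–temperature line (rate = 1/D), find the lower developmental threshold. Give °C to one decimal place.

10.2 °C

Equal thermal constants: D₁(T₁ − T_b) = D₂(T₂ − T_b).
123.6·(15.7 − T_b) = 46.9·(24.7 − T_b)
T_b = (123.6·15.7 − 46.9·24.7) / (123.6 − 46.9) = 782.09 / 76.7 = 10.197 °C ≈ 10.2 °C.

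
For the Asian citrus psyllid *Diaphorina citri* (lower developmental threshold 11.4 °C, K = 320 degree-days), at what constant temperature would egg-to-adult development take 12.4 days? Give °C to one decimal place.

37.2 °C

Required daily accumulation = 320 / 12.4 = 25.806 DD/day.
T = T_base + 25.806 = 11.4 + 25.806 = 37.206 ≈ 37.2 °C.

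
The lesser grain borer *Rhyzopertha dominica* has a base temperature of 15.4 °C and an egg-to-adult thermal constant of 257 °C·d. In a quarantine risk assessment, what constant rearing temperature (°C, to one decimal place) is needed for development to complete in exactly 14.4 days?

33.2 °C

Required daily accumulation = 257 / 14.4 = 17.847 DD/day.
T = T_base + 17.847 = 15.4 + 17.847 = 33.247 ≈ 33.2 °C.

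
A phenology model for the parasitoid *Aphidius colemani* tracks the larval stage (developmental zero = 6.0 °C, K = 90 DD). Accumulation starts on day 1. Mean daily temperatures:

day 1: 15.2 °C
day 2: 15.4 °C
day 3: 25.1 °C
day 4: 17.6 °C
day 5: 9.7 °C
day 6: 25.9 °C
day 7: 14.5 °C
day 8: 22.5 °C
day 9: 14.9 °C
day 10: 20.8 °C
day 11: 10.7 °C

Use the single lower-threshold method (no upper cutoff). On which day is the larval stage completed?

day 8

Daily DD above 6.0 °C: 9.2, 9.4, 19.1, 11.6, 3.7, 19.9, 8.5, 16.5, 8.9, 14.8, 4.7.
Cumulative: 9.2, 18.6, 37.7, 49.3, 53.0, 72.9, 81.4, 97.9, 106.8, 121.6, 126.3.
The total first reaches 90 DD on day 8.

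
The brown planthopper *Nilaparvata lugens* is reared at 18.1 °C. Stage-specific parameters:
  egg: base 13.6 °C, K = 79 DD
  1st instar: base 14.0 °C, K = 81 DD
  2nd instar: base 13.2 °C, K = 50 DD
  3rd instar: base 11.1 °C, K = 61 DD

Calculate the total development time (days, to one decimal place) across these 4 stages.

egg: 79 / (18.1 − 13.6) = 79 / 4.5 = 17.556 d.
1st instar: 81 / (18.1 − 14.0) = 81 / 4.1 = 19.756 d.
2nd instar: 50 / (18.1 − 13.2) = 50 / 4.9 = 10.204 d.
3rd instar: 61 / (18.1 − 11.1) = 61 / 7.0 = 8.714 d.
Sum = 56.230 ≈ 56.2 days.

56.2 days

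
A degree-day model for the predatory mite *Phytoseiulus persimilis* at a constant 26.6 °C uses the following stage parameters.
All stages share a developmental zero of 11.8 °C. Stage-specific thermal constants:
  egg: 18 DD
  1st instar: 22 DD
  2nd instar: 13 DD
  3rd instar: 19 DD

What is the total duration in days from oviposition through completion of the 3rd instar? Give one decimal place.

Daily accumulation at 26.6 °C = 26.6 − 11.8 = 14.8 DD/day.
Total K = 18 + 22 + 13 + 19 = 72 DD.
Total duration = 72 / 14.8 = 4.865 ≈ 4.9 days.

4.9 days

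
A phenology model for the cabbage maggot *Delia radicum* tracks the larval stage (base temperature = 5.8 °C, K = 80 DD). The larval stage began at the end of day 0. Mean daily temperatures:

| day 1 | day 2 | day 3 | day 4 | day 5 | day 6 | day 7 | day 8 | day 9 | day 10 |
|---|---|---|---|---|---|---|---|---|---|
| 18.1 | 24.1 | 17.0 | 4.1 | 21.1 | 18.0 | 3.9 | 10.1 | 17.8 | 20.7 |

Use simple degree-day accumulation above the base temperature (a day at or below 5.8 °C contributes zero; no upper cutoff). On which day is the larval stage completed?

Daily DD above 5.8 °C: 12.3, 18.3, 11.2, 0.0, 15.3, 12.2, 0.0, 4.3, 12.0, 14.9.
Cumulative: 12.3, 30.6, 41.8, 41.8, 57.1, 69.3, 69.3, 73.6, 85.6, 100.5.
The total first reaches 80 DD on day 9.

day 9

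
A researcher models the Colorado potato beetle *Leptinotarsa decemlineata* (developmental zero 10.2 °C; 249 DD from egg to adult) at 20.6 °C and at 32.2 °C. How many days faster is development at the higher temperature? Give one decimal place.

12.6 days

At 20.6 °C: 249 / (20.6 − 10.2) = 249 / 10.4 = 23.942 d.
At 32.2 °C: 249 / (32.2 − 10.2) = 249 / 22.0 = 11.318 d.
Difference = |23.942 − 11.318| = 12.624 ≈ 12.6 days.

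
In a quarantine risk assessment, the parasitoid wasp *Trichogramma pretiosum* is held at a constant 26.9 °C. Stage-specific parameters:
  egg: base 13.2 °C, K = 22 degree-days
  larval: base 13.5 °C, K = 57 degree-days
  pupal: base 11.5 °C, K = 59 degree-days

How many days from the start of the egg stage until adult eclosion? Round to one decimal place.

9.7 days

egg: 22 / (26.9 − 13.2) = 22 / 13.7 = 1.606 d.
larval: 57 / (26.9 − 13.5) = 57 / 13.4 = 4.254 d.
pupal: 59 / (26.9 − 11.5) = 59 / 15.4 = 3.831 d.
Sum = 9.691 ≈ 9.7 days.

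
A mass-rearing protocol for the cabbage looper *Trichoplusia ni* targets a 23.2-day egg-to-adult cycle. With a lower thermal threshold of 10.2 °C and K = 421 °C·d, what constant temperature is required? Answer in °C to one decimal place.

Required daily accumulation = 421 / 23.2 = 18.147 DD/day.
T = T_base + 18.147 = 10.2 + 18.147 = 28.347 ≈ 28.3 °C.

28.3 °C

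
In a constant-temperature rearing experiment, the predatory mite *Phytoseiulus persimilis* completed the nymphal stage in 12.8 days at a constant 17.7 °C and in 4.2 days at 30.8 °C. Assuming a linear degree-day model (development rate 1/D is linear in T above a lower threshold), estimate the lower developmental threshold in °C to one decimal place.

Equal thermal constants: D₁(T₁ − T_b) = D₂(T₂ − T_b).
12.8·(17.7 − T_b) = 4.2·(30.8 − T_b)
T_b = (12.8·17.7 − 4.2·30.8) / (12.8 − 4.2) = 97.20 / 8.6 = 11.302 °C ≈ 11.3 °C.

11.3 °C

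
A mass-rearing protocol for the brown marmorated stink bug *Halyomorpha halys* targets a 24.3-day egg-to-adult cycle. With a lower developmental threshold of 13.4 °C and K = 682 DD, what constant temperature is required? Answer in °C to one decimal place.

41.5 °C

Required daily accumulation = 682 / 24.3 = 28.066 DD/day.
T = T_base + 28.066 = 13.4 + 28.066 = 41.466 ≈ 41.5 °C.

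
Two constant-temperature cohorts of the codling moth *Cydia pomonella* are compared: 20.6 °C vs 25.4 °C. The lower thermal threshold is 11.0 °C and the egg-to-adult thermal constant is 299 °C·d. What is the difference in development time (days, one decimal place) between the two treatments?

10.4 days

At 20.6 °C: 299 / (20.6 − 11.0) = 299 / 9.6 = 31.146 d.
At 25.4 °C: 299 / (25.4 − 11.0) = 299 / 14.4 = 20.764 d.
Difference = |31.146 − 20.764| = 10.382 ≈ 10.4 days.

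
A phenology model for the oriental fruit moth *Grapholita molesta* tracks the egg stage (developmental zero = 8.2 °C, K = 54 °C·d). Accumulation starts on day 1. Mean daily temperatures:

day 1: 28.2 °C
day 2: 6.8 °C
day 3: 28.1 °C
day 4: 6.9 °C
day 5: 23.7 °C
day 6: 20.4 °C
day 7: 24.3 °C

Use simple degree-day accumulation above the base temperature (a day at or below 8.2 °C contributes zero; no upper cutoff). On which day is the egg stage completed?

Daily DD above 8.2 °C: 20.0, 0.0, 19.9, 0.0, 15.5, 12.2, 16.1.
Cumulative: 20.0, 20.0, 39.9, 39.9, 55.4, 67.6, 83.7.
The total first reaches 54 DD on day 5.

day 5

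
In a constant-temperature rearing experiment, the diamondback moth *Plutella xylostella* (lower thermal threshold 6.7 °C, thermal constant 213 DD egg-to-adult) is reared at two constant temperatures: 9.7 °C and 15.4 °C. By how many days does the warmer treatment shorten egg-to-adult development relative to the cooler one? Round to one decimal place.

46.5 days

At 9.7 °C: 213 / (9.7 − 6.7) = 213 / 3.0 = 71.000 d.
At 15.4 °C: 213 / (15.4 − 6.7) = 213 / 8.7 = 24.483 d.
Difference = |71.000 − 24.483| = 46.517 ≈ 46.5 days.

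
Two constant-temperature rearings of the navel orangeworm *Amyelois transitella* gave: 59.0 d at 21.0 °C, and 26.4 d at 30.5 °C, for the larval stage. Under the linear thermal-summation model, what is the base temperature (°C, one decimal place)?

13.3 °C

Linear rate model ⇒ the product D·(T − T_b) is constant across temperatures.
59.0·(21.0 − T_b) = 26.4·(30.5 − T_b)
T_b = (59.0·21.0 − 26.4·30.5) / (59.0 − 26.4) = 433.80 / 32.6 = 13.307 °C ≈ 13.3 °C.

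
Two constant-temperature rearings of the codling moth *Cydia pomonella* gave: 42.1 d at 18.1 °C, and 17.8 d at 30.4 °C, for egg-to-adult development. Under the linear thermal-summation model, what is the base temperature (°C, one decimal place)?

Linear rate model ⇒ the product D·(T − T_b) is constant across temperatures.
42.1·(18.1 − T_b) = 17.8·(30.4 − T_b)
T_b = (42.1·18.1 − 17.8·30.4) / (42.1 − 17.8) = 220.89 / 24.3 = 9.090 °C ≈ 9.1 °C.

9.1 °C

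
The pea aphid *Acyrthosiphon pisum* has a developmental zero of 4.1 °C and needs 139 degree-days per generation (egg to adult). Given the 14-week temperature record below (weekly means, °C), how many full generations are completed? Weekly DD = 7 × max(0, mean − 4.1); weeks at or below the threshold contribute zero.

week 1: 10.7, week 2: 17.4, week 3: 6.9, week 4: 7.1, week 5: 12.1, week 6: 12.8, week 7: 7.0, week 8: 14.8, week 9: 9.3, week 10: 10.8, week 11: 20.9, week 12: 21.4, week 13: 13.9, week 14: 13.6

Weekly DD (7 × max(0, T̄ − 4.1)): 46.2, 93.1, 19.6, 21.0, 56.0, 60.9, 20.3, 74.9, 36.4, 46.9, 117.6, 121.1, 68.6, 66.5.
Season total = 849.1 DD.
Complete generations = ⌊849.1 / 139⌋ = 6.

6 generations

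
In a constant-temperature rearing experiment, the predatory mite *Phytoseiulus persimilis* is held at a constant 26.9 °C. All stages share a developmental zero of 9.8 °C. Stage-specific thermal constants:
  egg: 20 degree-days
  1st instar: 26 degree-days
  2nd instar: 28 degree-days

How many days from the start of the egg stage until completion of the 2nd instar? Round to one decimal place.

Daily accumulation at 26.9 °C = 26.9 − 9.8 = 17.1 DD/day.
Total K = 20 + 26 + 28 = 74 DD.
Total duration = 74 / 17.1 = 4.327 ≈ 4.3 days.

4.3 days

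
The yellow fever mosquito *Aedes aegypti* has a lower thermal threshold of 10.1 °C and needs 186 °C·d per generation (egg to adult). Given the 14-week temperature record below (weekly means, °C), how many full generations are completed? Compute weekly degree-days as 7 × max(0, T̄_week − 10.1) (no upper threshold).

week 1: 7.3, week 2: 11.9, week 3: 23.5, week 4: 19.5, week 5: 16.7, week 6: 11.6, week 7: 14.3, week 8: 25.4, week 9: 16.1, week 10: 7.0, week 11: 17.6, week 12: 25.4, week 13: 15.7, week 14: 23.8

3 generations

Weekly DD (7 × max(0, T̄ − 10.1)): 0.0, 12.6, 93.8, 65.8, 46.2, 10.5, 29.4, 107.1, 42.0, 0.0, 52.5, 107.1, 39.2, 95.9.
Season total = 702.1 DD.
Complete generations = ⌊702.1 / 186⌋ = 3.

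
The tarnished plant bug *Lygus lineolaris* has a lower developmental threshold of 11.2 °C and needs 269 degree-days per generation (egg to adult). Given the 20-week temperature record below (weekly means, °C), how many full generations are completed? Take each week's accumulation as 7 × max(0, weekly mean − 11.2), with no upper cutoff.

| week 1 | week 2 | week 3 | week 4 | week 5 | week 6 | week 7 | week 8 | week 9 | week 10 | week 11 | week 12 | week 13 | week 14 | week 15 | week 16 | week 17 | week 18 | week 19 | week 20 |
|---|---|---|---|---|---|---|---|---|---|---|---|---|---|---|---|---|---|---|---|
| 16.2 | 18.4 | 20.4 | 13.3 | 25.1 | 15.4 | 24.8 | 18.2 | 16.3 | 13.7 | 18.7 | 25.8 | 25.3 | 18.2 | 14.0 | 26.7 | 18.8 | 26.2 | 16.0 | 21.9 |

Weekly DD (7 × max(0, T̄ − 11.2)): 35.0, 50.4, 64.4, 14.7, 97.3, 29.4, 95.2, 49.0, 35.7, 17.5, 52.5, 102.2, 98.7, 49.0, 19.6, 108.5, 53.2, 105.0, 33.6, 74.9.
Season total = 1185.8 DD.
Complete generations = ⌊1185.8 / 269⌋ = 4.

4 generations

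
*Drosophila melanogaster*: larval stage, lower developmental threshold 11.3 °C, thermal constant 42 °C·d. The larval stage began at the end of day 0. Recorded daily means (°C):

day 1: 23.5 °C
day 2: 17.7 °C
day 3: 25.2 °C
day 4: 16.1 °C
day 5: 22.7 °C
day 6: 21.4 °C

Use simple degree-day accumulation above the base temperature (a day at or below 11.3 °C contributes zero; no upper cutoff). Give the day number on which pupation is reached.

day 5

Daily DD above 11.3 °C: 12.2, 6.4, 13.9, 4.8, 11.4, 10.1.
Cumulative: 12.2, 18.6, 32.5, 37.3, 48.7, 58.8.
The total first reaches 42 DD on day 5.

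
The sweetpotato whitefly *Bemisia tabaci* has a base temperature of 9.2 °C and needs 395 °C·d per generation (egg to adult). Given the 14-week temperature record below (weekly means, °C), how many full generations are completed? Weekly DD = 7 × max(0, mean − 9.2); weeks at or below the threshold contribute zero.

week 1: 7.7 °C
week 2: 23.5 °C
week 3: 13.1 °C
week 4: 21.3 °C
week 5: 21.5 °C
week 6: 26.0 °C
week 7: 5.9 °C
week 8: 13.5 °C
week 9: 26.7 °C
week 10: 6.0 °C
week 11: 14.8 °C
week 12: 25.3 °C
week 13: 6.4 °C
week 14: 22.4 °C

Weekly DD (7 × max(0, T̄ − 9.2)): 0.0, 100.1, 27.3, 84.7, 86.1, 117.6, 0.0, 30.1, 122.5, 0.0, 39.2, 112.7, 0.0, 92.4.
Season total = 812.7 DD.
Complete generations = ⌊812.7 / 395⌋ = 2.

2 generations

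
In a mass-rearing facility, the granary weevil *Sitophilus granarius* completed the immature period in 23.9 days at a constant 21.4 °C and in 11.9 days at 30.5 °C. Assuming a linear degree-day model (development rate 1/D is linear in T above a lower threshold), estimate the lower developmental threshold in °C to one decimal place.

12.4 °C

Under the model K = D·(T − T_b), so D₁·(T₁ − T_b) = D₂·(T₂ − T_b).
23.9·(21.4 − T_b) = 11.9·(30.5 − T_b)
T_b = (23.9·21.4 − 11.9·30.5) / (23.9 − 11.9) = 148.51 / 12.0 = 12.376 °C ≈ 12.4 °C.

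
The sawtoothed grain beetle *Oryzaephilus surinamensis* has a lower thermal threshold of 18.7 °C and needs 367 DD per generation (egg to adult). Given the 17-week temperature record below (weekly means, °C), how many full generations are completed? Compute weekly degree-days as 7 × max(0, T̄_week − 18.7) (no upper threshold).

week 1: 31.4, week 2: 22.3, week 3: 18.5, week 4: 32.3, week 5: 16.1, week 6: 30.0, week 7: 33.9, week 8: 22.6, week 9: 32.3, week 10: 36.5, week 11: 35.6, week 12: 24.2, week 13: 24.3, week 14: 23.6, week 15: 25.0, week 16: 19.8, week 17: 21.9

2 generations

Weekly DD (7 × max(0, T̄ − 18.7)): 88.9, 25.2, 0.0, 95.2, 0.0, 79.1, 106.4, 27.3, 95.2, 124.6, 118.3, 38.5, 39.2, 34.3, 44.1, 7.7, 22.4.
Season total = 946.4 DD.
Complete generations = ⌊946.4 / 367⌋ = 2.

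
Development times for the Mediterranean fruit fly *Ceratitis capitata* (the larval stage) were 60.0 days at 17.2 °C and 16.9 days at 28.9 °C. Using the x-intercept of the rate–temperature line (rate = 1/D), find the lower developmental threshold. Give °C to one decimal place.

12.6 °C

Linear rate model ⇒ the product D·(T − T_b) is constant across temperatures.
60.0·(17.2 − T_b) = 16.9·(28.9 − T_b)
T_b = (60.0·17.2 − 16.9·28.9) / (60.0 − 16.9) = 543.59 / 43.1 = 12.612 °C ≈ 12.6 °C.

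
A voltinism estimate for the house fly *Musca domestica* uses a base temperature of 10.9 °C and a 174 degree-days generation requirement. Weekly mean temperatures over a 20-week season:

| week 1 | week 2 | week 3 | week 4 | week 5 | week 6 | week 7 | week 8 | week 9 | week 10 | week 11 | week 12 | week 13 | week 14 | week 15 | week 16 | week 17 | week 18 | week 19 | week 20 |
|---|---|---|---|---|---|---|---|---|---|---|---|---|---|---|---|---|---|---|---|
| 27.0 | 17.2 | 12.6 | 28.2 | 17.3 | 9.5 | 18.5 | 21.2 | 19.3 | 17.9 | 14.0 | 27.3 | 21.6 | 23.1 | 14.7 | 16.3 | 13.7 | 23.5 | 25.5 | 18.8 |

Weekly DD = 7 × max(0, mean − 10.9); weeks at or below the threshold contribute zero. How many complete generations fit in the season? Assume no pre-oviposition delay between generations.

Weekly DD (7 × max(0, T̄ − 10.9)): 112.7, 44.1, 11.9, 121.1, 44.8, 0.0, 53.2, 72.1, 58.8, 49.0, 21.7, 114.8, 74.9, 85.4, 26.6, 37.8, 19.6, 88.2, 102.2, 55.3.
Season total = 1194.2 DD.
Complete generations = ⌊1194.2 / 174⌋ = 6.

6 generations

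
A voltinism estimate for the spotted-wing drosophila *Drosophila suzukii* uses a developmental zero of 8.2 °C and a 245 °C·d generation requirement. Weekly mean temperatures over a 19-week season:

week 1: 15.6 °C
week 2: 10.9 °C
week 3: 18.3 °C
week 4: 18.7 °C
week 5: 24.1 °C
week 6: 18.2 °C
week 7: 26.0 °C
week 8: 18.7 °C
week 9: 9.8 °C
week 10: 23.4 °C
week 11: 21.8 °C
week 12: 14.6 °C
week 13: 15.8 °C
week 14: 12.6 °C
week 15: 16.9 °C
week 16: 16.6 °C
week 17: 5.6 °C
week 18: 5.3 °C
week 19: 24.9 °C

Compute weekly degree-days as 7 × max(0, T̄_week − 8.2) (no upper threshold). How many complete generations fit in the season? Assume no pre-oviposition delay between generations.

4 generations

Weekly DD (7 × max(0, T̄ − 8.2)): 51.8, 18.9, 70.7, 73.5, 111.3, 70.0, 124.6, 73.5, 11.2, 106.4, 95.2, 44.8, 53.2, 30.8, 60.9, 58.8, 0.0, 0.0, 116.9.
Season total = 1172.5 DD.
Complete generations = ⌊1172.5 / 245⌋ = 4.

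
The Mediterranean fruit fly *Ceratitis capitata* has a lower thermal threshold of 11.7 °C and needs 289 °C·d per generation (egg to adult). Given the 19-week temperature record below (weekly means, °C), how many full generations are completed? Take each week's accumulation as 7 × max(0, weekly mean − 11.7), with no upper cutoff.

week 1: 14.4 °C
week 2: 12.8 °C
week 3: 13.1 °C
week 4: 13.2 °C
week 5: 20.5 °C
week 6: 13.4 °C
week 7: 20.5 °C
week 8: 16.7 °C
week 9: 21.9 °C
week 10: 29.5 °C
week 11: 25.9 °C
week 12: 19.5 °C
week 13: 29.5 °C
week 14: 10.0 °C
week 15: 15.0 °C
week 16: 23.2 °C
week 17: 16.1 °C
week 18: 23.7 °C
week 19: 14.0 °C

3 generations

Weekly DD (7 × max(0, T̄ − 11.7)): 18.9, 7.7, 9.8, 10.5, 61.6, 11.9, 61.6, 35.0, 71.4, 124.6, 99.4, 54.6, 124.6, 0.0, 23.1, 80.5, 30.8, 84.0, 16.1.
Season total = 926.1 DD.
Complete generations = ⌊926.1 / 289⌋ = 3.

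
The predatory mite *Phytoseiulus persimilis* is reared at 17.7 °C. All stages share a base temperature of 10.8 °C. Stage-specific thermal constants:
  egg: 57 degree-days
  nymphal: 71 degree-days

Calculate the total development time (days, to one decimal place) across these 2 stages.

18.6 days

Daily accumulation at 17.7 °C = 17.7 − 10.8 = 6.9 DD/day.
Total K = 57 + 71 = 128 DD.
Total duration = 128 / 6.9 = 18.551 ≈ 18.6 days.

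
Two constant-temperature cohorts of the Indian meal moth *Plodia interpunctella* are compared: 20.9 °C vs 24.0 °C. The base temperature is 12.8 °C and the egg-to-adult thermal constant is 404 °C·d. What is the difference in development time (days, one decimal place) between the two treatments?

13.8 days

At 20.9 °C: 404 / (20.9 − 12.8) = 404 / 8.1 = 49.877 d.
At 24.0 °C: 404 / (24.0 − 12.8) = 404 / 11.2 = 36.071 d.
Difference = |49.877 − 36.071| = 13.805 ≈ 13.8 days.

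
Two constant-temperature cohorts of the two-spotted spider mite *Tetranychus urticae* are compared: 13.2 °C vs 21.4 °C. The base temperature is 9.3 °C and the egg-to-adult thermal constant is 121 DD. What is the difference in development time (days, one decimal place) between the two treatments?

21.0 days

At 13.2 °C: 121 / (13.2 − 9.3) = 121 / 3.9 = 31.026 d.
At 21.4 °C: 121 / (21.4 − 9.3) = 121 / 12.1 = 10.000 d.
Difference = |31.026 − 10.000| = 21.026 ≈ 21.0 days.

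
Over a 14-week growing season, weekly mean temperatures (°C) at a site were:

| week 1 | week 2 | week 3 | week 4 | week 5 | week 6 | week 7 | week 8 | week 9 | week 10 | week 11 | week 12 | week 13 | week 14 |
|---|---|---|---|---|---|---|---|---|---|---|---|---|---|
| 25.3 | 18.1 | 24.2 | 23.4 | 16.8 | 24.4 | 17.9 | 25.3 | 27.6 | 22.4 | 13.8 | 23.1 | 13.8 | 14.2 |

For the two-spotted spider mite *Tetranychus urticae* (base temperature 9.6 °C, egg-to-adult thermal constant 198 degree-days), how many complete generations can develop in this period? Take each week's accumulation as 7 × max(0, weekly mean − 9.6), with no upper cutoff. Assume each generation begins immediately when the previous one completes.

Weekly DD (7 × max(0, T̄ − 9.6)): 109.9, 59.5, 102.2, 96.6, 50.4, 103.6, 58.1, 109.9, 126.0, 89.6, 29.4, 94.5, 29.4, 32.2.
Season total = 1091.3 DD.
Complete generations = ⌊1091.3 / 198⌋ = 5.

5 generations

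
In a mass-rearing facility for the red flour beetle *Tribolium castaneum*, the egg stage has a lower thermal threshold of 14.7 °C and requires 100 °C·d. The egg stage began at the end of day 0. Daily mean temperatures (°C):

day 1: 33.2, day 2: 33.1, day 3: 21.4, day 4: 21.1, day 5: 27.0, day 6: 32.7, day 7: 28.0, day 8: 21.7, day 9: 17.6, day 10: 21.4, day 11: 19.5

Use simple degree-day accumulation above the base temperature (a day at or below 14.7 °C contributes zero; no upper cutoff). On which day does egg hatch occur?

day 8

Daily DD above 14.7 °C: 18.5, 18.4, 6.7, 6.4, 12.3, 18.0, 13.3, 7.0, 2.9, 6.7, 4.8.
Cumulative: 18.5, 36.9, 43.6, 50.0, 62.3, 80.3, 93.6, 100.6, 103.5, 110.2, 115.0.
The total first reaches 100 DD on day 8.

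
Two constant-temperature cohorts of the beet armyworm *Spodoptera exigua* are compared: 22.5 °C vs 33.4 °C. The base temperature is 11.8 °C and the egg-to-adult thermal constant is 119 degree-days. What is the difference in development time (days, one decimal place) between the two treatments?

At 22.5 °C: 119 / (22.5 − 11.8) = 119 / 10.7 = 11.121 d.
At 33.4 °C: 119 / (33.4 − 11.8) = 119 / 21.6 = 5.509 d.
Difference = |11.121 − 5.509| = 5.612 ≈ 5.6 days.

5.6 days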